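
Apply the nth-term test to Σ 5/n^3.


lim(n→∞) 5/n^3 = 0
lim aₙ = 0 → nth-term test is INCONCLUSIVE
(Need other tests; this is actually a convergent p-series with p=3 > 1)

Inconclusive (lim aₙ = 0; need another test)


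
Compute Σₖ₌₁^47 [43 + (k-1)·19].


aₙ = 43 + (47-1)×19 = 917
Sₙ = n(a₁+aₙ)/2 = 47×(43+917)/2
= 47×960/2 = 22560

S_47 = 22560


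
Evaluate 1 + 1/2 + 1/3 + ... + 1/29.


H_29 = 1/1 + 1/2 + 1/3 + ... + 1/29
= 9227046511387/2329089562800
≈ 3.9617

H_29 = 9227046511387/2329089562800 ≈ 3.9617


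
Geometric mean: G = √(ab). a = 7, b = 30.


GM = √(7×30) = √210 = 14.4914

GM = 14.4914


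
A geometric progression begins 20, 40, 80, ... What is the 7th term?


aₙ = a₁·r^(n-1)
= 20×2^6
= 20×64
= 1280

a_7 = 1280


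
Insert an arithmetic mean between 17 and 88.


AM = (17 + 88)/2 = 105/2 = 52.5

AM = 52.5


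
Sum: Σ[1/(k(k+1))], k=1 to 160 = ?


1/(k(k+1)) = 1/k - 1/(k+1) (partial fractions)
Telescoping: Σ = 1 - 1/161 = 160/161

Sum = 160/161


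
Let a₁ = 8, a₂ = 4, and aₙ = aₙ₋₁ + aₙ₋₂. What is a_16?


Computing iteratively: 8, 4, 12, 16, 28, 44, 72, 116, 188, 304, 492, 796, ...
a_16 = 5456

a_16 = 5456


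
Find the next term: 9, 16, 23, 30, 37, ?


Pattern: arithmetic (d=7)
Terms: 9, 16, 23, 30, 37
Next term = 44

Next term = 44


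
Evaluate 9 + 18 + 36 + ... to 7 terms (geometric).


Sₙ = 9×(2^7 - 1)/(2 - 1)
= 9×(128 - 1)/1
= 9×127/1
= 1143

S_7 = 1143


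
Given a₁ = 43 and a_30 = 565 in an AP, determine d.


d = (aₙ - a₁)/(n-1)
= (565 - 43)/(30-1)
= 522/29 = 18

d = 18


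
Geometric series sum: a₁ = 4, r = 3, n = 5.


Sₙ = 4×(3^5 - 1)/(3 - 1)
= 4×(243 - 1)/2
= 4×242/2
= 484

S_5 = 484


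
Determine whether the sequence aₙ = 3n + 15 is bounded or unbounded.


aₙ = 3n + 15 → as n→∞, aₙ→∞
No finite upper bound exists
The sequence is UNBOUNDED

Unbounded (aₙ → ∞ as n → ∞)


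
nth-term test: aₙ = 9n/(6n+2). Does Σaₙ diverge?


lim(n→∞) 9n/(6n+2) = 9/6 = 3/2  (divide numerator and denominator by n)
lim aₙ = 3/2 ≠ 0 → series DIVERGES

Diverges (lim aₙ = 3/2 ≠ 0)


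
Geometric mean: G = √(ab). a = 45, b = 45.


GM = √(45×45) = √2025 = 45

GM = 45


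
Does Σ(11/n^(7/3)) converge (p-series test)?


p-series test: Σ c/n^p converges if p > 1, diverges if p ≤ 1 (constant c > 0 doesn't affect convergence).
p = 7/3
7/3 > 1 → CONVERGES

Converges (p = 7/3 > 1)


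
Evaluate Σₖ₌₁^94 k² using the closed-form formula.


n = 94
n(n+1)(2n+1)/6 = 94×95×189/6
= 1687770/6 = 281295

Σk² = 281295


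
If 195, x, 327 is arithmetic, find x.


AM = (195 + 327)/2 = 522/2 = 261

AM = 261


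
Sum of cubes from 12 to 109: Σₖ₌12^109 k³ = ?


Σₖ₌12^109 k³ = [109·110/2]² − [11·12/2]²
= 35940025 − 4356 = 35935669

Σk³ = 35935669


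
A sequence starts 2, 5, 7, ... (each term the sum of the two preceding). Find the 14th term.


Computing iteratively: 2, 5, 7, 12, 19, 31, 50, 81, 131, 212, 343, 555, ...
a_14 = 1453

a_14 = 1453


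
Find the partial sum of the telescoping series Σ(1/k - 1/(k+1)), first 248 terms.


Telescoping: adjacent terms cancel.
= 1/1 - 1/249
= 1 - 1/249 = 248/249

Sum = 248/249


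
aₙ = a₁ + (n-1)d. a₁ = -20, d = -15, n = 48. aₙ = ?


aₙ = a₁ + (n-1)d
= -20 + (48-1)×-15
= -20 - 705
= -725

a_48 = -725


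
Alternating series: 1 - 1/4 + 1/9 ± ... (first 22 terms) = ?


S = 1 - 1/4 + 1/9 - 1/16 + 1/25 - 1/36 + 1/49 - 1/64 ± ...
= 0.8215
(Full series converges to +π²/12 ≈ +0.8225)

S_22 = 0.8215


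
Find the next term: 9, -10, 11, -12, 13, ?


Pattern: alternating sign, magnitude arithmetic (d=1)
Terms: 9, -10, 11, -12, 13
Next term = -14

Next term = -14


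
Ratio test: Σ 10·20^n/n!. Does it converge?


aₙ = 10·20^n/n!
a_{n+1}/aₙ = 20^(n+1)/(n+1)! × n!/20^n  (constant 10 cancels)
= 20/(n+1)
L = lim(n→∞) 20/(n+1) = 0
L < 1 → series CONVERGES

Converges (ratio test: L = 0 < 1)


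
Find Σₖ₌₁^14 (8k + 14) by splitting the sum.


Σ(8k+14) = 8·Σk + 14·n
= 8·105 + 14·14
= 840 + 196 = 1036

Σ = 1036


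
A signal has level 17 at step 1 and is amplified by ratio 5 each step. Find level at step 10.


aₙ = a₁·r^(n-1)
= 17×5^9
= 17×1953125
= 33203125

a_10 = 33203125


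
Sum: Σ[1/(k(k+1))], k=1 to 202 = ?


1/(k(k+1)) = 1/k - 1/(k+1) (partial fractions)
Telescoping: Σ = 1 - 1/203 = 202/203

Sum = 202/203


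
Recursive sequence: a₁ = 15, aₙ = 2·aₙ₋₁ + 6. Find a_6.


Computing step by step:
a_1 = 15
a_2 = 36
a_3 = 78
a_4 = 162
a_5 = 330
a_6 = 666


a_6 = 666


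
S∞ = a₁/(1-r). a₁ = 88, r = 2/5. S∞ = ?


S∞ = a₁/(1-r) = 88/(1 - 2/5)
= 88/(3/5)
= 440/3

S∞ = 440/3


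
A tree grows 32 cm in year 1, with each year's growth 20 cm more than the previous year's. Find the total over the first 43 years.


aₙ = 32 + (43-1)×20 = 872
Sₙ = n(a₁+aₙ)/2 = 43×(32+872)/2
= 43×904/2 = 19436

S_43 = 19436


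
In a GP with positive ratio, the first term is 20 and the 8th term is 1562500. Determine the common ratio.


r^(n-1) = aₙ/a₁
r^7 = 1562500/20 = 78125
r = 78125^(1/7)
= 5

r = 5


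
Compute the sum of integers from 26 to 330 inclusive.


Σₖ₌26^330 k = Σₖ₌₁^330 k − Σₖ₌₁^25 k
= 330·331/2 − 25·26/2
= 54615 − 325 = 54290

Σk = 54290


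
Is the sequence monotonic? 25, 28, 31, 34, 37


Differences: 3, 3, 3, 3
All differences > 0 → strictly INCREASING

Monotonically increasing


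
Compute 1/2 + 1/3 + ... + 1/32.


Σₖ₌2^32 1/k = 1/2 + 1/3 + 1/4 + ... + 1/32
= 441657572729039/144403552893600
≈ 3.0585

Sum = 441657572729039/144403552893600 ≈ 3.0585


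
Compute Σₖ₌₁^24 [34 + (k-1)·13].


aₙ = 34 + (24-1)×13 = 333
Sₙ = n(a₁+aₙ)/2 = 24×(34+333)/2
= 24×367/2 = 4404

S_24 = 4404


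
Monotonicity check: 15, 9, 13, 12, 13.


Differences: -6, 4, -1, 1
Difference at position 2 is +4 (> 0) but position 1 is -6 (< 0) — sequence both rises and falls
→ NOT monotonic

Not monotonic


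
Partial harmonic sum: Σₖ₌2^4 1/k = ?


Σₖ₌2^4 1/k = 1/2 + 1/3 + 1/4
= 13/12
≈ 1.0833

Sum = 13/12 ≈ 1.0833


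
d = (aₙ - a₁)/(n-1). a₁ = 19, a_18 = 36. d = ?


d = (aₙ - a₁)/(n-1)
= (36 - 19)/(18-1)
= 17/17 = 1

d = 1


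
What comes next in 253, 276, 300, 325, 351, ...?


Pattern: triangular numbers: n(n+1)/2
Terms: 253, 276, 300, 325, 351
Next term = 378

Next term = 378


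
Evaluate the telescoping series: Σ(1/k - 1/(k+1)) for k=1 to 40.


Telescoping: adjacent terms cancel.
= 1/1 - 1/41
= 1 - 1/41 = 40/41

Sum = 40/41


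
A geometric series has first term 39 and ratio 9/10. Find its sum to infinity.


S∞ = a₁/(1-r) = 39/(1 - 9/10)
= 39/(1/10)
= 390

S∞ = 390


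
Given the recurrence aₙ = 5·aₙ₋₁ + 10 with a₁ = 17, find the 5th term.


Computing step by step:
a_1 = 17
a_2 = 95
a_3 = 485
a_4 = 2435
a_5 = 12185


a_5 = 12185


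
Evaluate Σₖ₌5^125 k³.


Σₖ₌5^125 k³ = [125·126/2]² − [4·5/2]²
= 62015625 − 100 = 62015525

Σk³ = 62015525


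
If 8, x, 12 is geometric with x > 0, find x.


GM = √(8×12) = √96 = 9.798

GM = 9.798


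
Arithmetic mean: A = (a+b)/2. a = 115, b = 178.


AM = (115 + 178)/2 = 293/2 = 146.5

AM = 146.5


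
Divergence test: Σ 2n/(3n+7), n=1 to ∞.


lim(n→∞) 2n/(3n+7) = 2/3 = 2/3  (divide numerator and denominator by n)
lim aₙ = 2/3 ≠ 0 → series DIVERGES

Diverges (lim aₙ = 2/3 ≠ 0)


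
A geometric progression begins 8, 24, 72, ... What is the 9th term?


aₙ = a₁·r^(n-1)
= 8×3^8
= 8×6561
= 52488

a_9 = 52488


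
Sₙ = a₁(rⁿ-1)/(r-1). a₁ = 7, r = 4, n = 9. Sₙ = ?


Sₙ = 7×(4^9 - 1)/(4 - 1)
= 7×(262144 - 1)/3
= 7×262143/3
= 611667

S_9 = 611667


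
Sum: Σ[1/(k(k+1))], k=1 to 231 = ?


1/(k(k+1)) = 1/k - 1/(k+1) (partial fractions)
Telescoping: Σ = 1 - 1/232 = 231/232

Sum = 231/232


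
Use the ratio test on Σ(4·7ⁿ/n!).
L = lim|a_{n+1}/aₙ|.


aₙ = 4·7^n/n!
a_{n+1}/aₙ = 7^(n+1)/(n+1)! × n!/7^n  (constant 4 cancels)
= 7/(n+1)
L = lim(n→∞) 7/(n+1) = 0
L < 1 → series CONVERGES

Converges (ratio test: L = 0 < 1)


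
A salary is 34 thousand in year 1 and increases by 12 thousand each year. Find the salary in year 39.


aₙ = a₁ + (n-1)d
= 34 + (39-1)×12
= 34 + 456
= 490

a_39 = 490


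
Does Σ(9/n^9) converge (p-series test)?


p-series test: Σ c/n^p converges if p > 1, diverges if p ≤ 1 (constant c > 0 doesn't affect convergence).
p = 9
9 > 1 → CONVERGES

Converges (p = 9 > 1)


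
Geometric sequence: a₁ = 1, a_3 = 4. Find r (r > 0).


r^(n-1) = aₙ/a₁
r^2 = 4/1 = 4
r = 4^(1/2)
= ±2; taking r > 0 gives r = 2

r = 2


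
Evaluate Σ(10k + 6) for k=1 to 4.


Σ(10k+6) = 10·Σk + 6·n
= 10·10 + 6·4
= 100 + 24 = 124

Σ = 124


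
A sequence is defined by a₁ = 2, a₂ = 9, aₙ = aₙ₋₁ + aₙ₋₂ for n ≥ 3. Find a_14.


Computing iteratively: 2, 9, 11, 20, 31, 51, 82, 133, 215, 348, 563, 911, ...
a_14 = 2385

a_14 = 2385


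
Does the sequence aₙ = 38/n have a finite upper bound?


a₁ = 38, a₂ = 38/2, a₃ = 38/3, ...
0 < aₙ ≤ 38 for all n ≥ 1
Lower bound: 0, Upper bound: 38
The sequence IS bounded

Bounded (0 < aₙ ≤ 38)


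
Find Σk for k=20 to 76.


Σₖ₌20^76 k = Σₖ₌₁^76 k − Σₖ₌₁^19 k
= 76·77/2 − 19·20/2
= 2926 − 190 = 2736

Σk = 2736


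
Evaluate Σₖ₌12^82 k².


Σₖ₌12^82 k² = Σₖ₌₁^82 k² − Σₖ₌₁^11 k²
= 82·83·165/6 − 11·12·23/6
= 187165 − 506 = 186659

Σk² = 186659


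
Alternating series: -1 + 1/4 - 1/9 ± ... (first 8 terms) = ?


S = -1 + 1/4 - 1/9 + 1/16 - 1/25 + 1/36 - 1/49 + 1/64
= -0.8156
(Full series converges to -π²/12 ≈ -0.8225)

S_8 = -0.8156


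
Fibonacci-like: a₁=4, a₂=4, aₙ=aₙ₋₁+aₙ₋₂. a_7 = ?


Computing iteratively: 4, 4, 8, 12, 20, 32, 52
a_7 = 52

a_7 = 52


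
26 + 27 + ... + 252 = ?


Σₖ₌26^252 k = Σₖ₌₁^252 k − Σₖ₌₁^25 k
= 252·253/2 − 25·26/2
= 31878 − 325 = 31553

Σk = 31553


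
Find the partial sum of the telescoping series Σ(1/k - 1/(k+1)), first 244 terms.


Telescoping: adjacent terms cancel.
= 1/1 - 1/245
= 1 - 1/245 = 244/245

Sum = 244/245


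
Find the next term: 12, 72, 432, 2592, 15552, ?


Pattern: geometric (r=6)
Terms: 12, 72, 432, 2592, 15552
Next term = 93312

Next term = 93312


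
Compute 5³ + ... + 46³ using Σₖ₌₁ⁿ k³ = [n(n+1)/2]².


Σₖ₌5^46 k³ = [46·47/2]² − [4·5/2]²
= 1168561 − 100 = 1168461

Σk³ = 1168461


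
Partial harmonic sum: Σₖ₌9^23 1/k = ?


Σₖ₌9^23 1/k = 1/9 + 1/10 + 1/11 + ... + 1/23
= 604691361/594914320
≈ 1.0164

Sum = 604691361/594914320 ≈ 1.0164


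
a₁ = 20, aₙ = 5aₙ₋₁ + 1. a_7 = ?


Computing step by step:
a_1 = 20
a_2 = 101
a_3 = 506
a_4 = 2531
a_5 = 12656
a_6 = 63281
a_7 = 316406


a_7 = 316406


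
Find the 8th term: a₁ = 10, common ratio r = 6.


aₙ = a₁·r^(n-1)
= 10×6^7
= 10×279936
= 2799360

a_8 = 2799360


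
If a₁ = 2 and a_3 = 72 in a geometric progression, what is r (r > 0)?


r^(n-1) = aₙ/a₁
r^2 = 72/2 = 36
r = 36^(1/2)
= ±6; taking r > 0 gives r = 6

r = 6


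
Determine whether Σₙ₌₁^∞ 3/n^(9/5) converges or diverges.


p-series test: Σ c/n^p converges if p > 1, diverges if p ≤ 1 (constant c > 0 doesn't affect convergence).
p = 9/5
9/5 > 1 → CONVERGES

Converges (p = 9/5 > 1)


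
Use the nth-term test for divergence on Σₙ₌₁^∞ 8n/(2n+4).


lim(n→∞) 8n/(2n+4) = 8/2 = 4  (divide numerator and denominator by n)
lim aₙ = 4 ≠ 0 → series DIVERGES

Diverges (lim aₙ = 4 ≠ 0)


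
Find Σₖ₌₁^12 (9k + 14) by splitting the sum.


Σ(9k+14) = 9·Σk + 14·n
= 9·78 + 14·12
= 702 + 168 = 870

Σ = 870


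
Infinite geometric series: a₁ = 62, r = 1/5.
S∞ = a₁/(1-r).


S∞ = a₁/(1-r) = 62/(1 - 1/5)
= 62/(4/5)
= 155/2

S∞ = 155/2


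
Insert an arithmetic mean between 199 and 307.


AM = (199 + 307)/2 = 506/2 = 253

AM = 253


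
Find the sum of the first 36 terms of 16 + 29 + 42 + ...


aₙ = 16 + (36-1)×13 = 471
Sₙ = n(a₁+aₙ)/2 = 36×(16+471)/2
= 36×487/2 = 8766

S_36 = 8766


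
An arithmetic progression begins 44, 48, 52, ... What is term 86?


aₙ = a₁ + (n-1)d
= 44 + (86-1)×4
= 44 + 340
= 384

a_86 = 384


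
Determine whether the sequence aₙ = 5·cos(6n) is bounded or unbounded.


For all n, -1 ≤ cos(6n) ≤ 1, so -5 ≤ 5·cos(6n) ≤ 5
Lower bound: -5, Upper bound: 5
The sequence IS bounded

Bounded (-5 ≤ aₙ ≤ 5)


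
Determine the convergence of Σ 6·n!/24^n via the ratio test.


aₙ = 6·n!/24^n
a_{n+1}/aₙ = (n+1)!/24^(n+1) × 24^n/n!  (constant 6 cancels)
= (n+1)/24
L = lim(n→∞) (n+1)/24 = ∞
L > 1 → series DIVERGES

Diverges (ratio test: L = ∞ > 1)


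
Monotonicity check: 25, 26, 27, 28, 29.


Differences: 1, 1, 1, 1
All differences > 0 → strictly INCREASING

Monotonically increasing


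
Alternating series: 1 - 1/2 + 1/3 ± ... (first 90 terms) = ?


S = 1 - 1/2 + 1/3 - 1/4 + 1/5 - 1/6 + 1/7 - 1/8 ± ...
= 0.6876
(Full series converges to +ln(2) ≈ +0.6931)

S_90 = 0.6876


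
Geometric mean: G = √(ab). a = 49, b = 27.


GM = √(49×27) = √1323 = 36.3731

GM = 36.3731


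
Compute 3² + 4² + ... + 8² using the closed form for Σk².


Σₖ₌3^8 k² = Σₖ₌₁^8 k² − Σₖ₌₁^2 k²
= 8·9·17/6 − 2·3·5/6
= 204 − 5 = 199

Σk² = 199


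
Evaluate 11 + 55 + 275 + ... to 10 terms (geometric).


Sₙ = 11×(5^10 - 1)/(5 - 1)
= 11×(9765625 - 1)/4
= 11×9765624/4
= 26855466

S_10 = 26855466


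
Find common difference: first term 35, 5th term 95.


d = (aₙ - a₁)/(n-1)
= (95 - 35)/(5-1)
= 60/4 = 15

d = 15


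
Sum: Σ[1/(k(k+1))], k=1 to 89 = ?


1/(k(k+1)) = 1/k - 1/(k+1) (partial fractions)
Telescoping: Σ = 1 - 1/90 = 89/90

Sum = 89/90


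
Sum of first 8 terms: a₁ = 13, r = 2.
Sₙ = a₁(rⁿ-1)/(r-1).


Sₙ = 13×(2^8 - 1)/(2 - 1)
= 13×(256 - 1)/1
= 13×255/1
= 3315

S_8 = 3315


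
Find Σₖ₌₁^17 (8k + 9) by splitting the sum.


Σ(8k+9) = 8·Σk + 9·n
= 8·153 + 9·17
= 1224 + 153 = 1377

Σ = 1377


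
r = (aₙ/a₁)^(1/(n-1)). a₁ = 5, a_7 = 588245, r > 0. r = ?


r^(n-1) = aₙ/a₁
r^6 = 588245/5 = 117649
r = 117649^(1/6)
= ±7; taking r > 0 gives r = 7

r = 7


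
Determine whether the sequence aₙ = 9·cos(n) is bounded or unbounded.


For all n, -1 ≤ cos(n) ≤ 1, so -9 ≤ 9·cos(n) ≤ 9
Lower bound: -9, Upper bound: 9
The sequence IS bounded

Bounded (-9 ≤ aₙ ≤ 9)


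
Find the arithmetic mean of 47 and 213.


AM = (47 + 213)/2 = 260/2 = 130

AM = 130


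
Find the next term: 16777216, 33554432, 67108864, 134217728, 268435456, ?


Pattern: powers of 2: 2ⁿ
Terms: 16777216, 33554432, 67108864, 134217728, 268435456
Next term = 536870912

Next term = 536870912


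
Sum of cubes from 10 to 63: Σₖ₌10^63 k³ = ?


Σₖ₌10^63 k³ = [63·64/2]² − [9·10/2]²
= 4064256 − 2025 = 4062231

Σk³ = 4062231


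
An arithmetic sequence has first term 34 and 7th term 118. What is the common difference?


d = (aₙ - a₁)/(n-1)
= (118 - 34)/(7-1)
= 84/6 = 14

d = 14


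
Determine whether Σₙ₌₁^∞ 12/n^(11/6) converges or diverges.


p-series test: Σ c/n^p converges if p > 1, diverges if p ≤ 1 (constant c > 0 doesn't affect convergence).
p = 11/6
11/6 > 1 → CONVERGES

Converges (p = 11/6 > 1)


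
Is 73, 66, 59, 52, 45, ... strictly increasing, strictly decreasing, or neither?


Differences: -7, -7, -7, -7
All differences < 0 → strictly DECREASING

Monotonically decreasing


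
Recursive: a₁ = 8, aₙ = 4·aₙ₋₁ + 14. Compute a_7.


Computing step by step:
a_1 = 8
a_2 = 46
a_3 = 198
a_4 = 806
a_5 = 3238
a_6 = 12966
a_7 = 51878


a_7 = 51878


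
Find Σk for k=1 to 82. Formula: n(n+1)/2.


n(n+1)/2 = 82×83/2 = 6806/2 = 3403

Σk = 3403


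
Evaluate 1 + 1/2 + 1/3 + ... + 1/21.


H_21 = 1/1 + 1/2 + 1/3 + ... + 1/21
= 18858053/5173168
≈ 3.6454

H_21 = 18858053/5173168 ≈ 3.6454


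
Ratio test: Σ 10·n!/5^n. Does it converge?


aₙ = 10·n!/5^n
a_{n+1}/aₙ = (n+1)!/5^(n+1) × 5^n/n!  (constant 10 cancels)
= (n+1)/5
L = lim(n→∞) (n+1)/5 = ∞
L > 1 → series DIVERGES

Diverges (ratio test: L = ∞ > 1)


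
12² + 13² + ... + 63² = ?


Σₖ₌12^63 k² = Σₖ₌₁^63 k² − Σₖ₌₁^11 k²
= 63·64·127/6 − 11·12·23/6
= 85344 − 506 = 84838

Σk² = 84838


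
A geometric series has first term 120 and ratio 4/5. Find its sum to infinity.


S∞ = a₁/(1-r) = 120/(1 - 4/5)
= 120/(1/5)
= 600

S∞ = 600


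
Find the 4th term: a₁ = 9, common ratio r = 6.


aₙ = a₁·r^(n-1)
= 9×6^3
= 9×216
= 1944

a_4 = 1944


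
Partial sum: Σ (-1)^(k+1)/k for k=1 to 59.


S = 1 - 1/2 + 1/3 - 1/4 + 1/5 - 1/6 + 1/7 - 1/8 ± ...
= 0.7015
(Full series converges to +ln(2) ≈ +0.6931)

S_59 = 0.7015


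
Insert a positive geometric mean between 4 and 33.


GM = √(4×33) = √132 = 11.4891

GM = 11.4891


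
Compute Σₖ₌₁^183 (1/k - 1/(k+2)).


Telescoping with gap 2: two head and two tail terms survive.
= (1 + 1/2) - (1/184 + 1/185)
= 3/2 - 1/184 - 1/185 = 50691/34040

Sum = 50691/34040


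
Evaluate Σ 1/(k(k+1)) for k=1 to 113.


1/(k(k+1)) = 1/k - 1/(k+1) (partial fractions)
Telescoping: Σ = 1 - 1/114 = 113/114

Sum = 113/114


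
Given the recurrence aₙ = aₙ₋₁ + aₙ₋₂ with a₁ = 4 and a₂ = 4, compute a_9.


Computing iteratively: 4, 4, 8, 12, 20, 32, 52, 84, 136
a_9 = 136

a_9 = 136


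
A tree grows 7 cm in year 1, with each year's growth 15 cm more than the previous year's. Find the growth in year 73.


aₙ = a₁ + (n-1)d
= 7 + (73-1)×15
= 7 + 1080
= 1087

a_73 = 1087


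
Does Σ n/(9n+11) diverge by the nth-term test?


lim(n→∞) n/(9n+11) = 1/9 = 1/9  (divide numerator and denominator by n)
lim aₙ = 1/9 ≠ 0 → series DIVERGES

Diverges (lim aₙ = 1/9 ≠ 0)


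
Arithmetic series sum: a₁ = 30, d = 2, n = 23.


aₙ = 30 + (23-1)×2 = 74
Sₙ = n(a₁+aₙ)/2 = 23×(30+74)/2
= 23×104/2 = 1196

S_23 = 1196


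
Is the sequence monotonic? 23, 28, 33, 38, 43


Differences: 5, 5, 5, 5
All differences > 0 → strictly INCREASING

Monotonically increasing


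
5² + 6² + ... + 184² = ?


Σₖ₌5^184 k² = Σₖ₌₁^184 k² − Σₖ₌₁^4 k²
= 184·185·369/6 − 4·5·9/6
= 2093460 − 30 = 2093430

Σk² = 2093430


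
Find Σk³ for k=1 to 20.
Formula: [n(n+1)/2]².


n(n+1)/2 = 20×21/2 = 210
Σk³ = 210² = 44100

Σk³ = 44100


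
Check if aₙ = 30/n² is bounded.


a₁ = 30, a₂ = 30/4, a₃ = 30/9, ...
0 < aₙ ≤ 30 for all n ≥ 1
The sequence IS bounded

Bounded (0 < aₙ ≤ 30)


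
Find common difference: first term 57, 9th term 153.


d = (aₙ - a₁)/(n-1)
= (153 - 57)/(9-1)
= 96/8 = 12

d = 12


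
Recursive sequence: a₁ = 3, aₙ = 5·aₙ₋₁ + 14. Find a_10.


Computing step by step:
a_1 = 3
a_2 = 29
a_3 = 159
a_4 = 809
a_5 = 4059
a_6 = 20309
a_7 = 101559
a_8 = 507809
a_9 = 2539059
a_10 = 12695309


a_10 = 12695309


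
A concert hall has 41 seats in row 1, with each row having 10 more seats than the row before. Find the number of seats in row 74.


aₙ = a₁ + (n-1)d
= 41 + (74-1)×10
= 41 + 730
= 771

a_74 = 771


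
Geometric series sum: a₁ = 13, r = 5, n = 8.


Sₙ = 13×(5^8 - 1)/(5 - 1)
= 13×(390625 - 1)/4
= 13×390624/4
= 1269528

S_8 = 1269528


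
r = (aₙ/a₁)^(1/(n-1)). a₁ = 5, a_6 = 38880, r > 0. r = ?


r^(n-1) = aₙ/a₁
r^5 = 38880/5 = 7776
r = 7776^(1/5)
= 6

r = 6


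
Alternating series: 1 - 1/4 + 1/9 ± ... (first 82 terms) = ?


S = 1 - 1/4 + 1/9 - 1/16 + 1/25 - 1/36 + 1/49 - 1/64 ± ...
= 0.8224
(Full series converges to +π²/12 ≈ +0.8225)

S_82 = 0.8224


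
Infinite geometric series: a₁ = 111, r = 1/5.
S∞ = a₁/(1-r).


S∞ = a₁/(1-r) = 111/(1 - 1/5)
= 111/(4/5)
= 555/4

S∞ = 555/4


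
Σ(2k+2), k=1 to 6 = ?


Σ(2k+2) = 2·Σk + 2·n
= 2·21 + 2·6
= 42 + 12 = 54

Σ = 54


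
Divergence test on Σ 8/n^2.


lim(n→∞) 8/n^2 = 0
lim aₙ = 0 → nth-term test is INCONCLUSIVE
(Need other tests; this is actually a convergent p-series with p=2 > 1)

Inconclusive (lim aₙ = 0; need another test)


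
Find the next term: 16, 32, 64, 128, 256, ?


Pattern: powers of 2: 2ⁿ
Terms: 16, 32, 64, 128, 256
Next term = 512

Next term = 512


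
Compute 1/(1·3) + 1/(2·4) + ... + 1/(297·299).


1/(k(k+2)) = (1/2)·(1/k - 1/(k+2)) (partial fractions)
Telescoping: Σ = (1/2)·(1 + 1/2 - 1/298 - 1/299) = 33264/44551

Sum = 33264/44551


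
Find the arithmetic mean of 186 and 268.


AM = (186 + 268)/2 = 454/2 = 227

AM = 227


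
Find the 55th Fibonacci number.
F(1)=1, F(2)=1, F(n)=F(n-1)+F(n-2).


Fibonacci sequence: 1, 1, 2, 3, 5, 8, 13, 21, 34, 55, 89, ...
F(55) = 139583862445

F(55) = 139583862445


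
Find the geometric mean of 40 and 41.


GM = √(40×41) = √1640 = 40.4969

GM = 40.4969


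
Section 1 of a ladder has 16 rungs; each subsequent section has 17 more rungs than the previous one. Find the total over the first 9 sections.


aₙ = 16 + (9-1)×17 = 152
Sₙ = n(a₁+aₙ)/2 = 9×(16+152)/2
= 9×168/2 = 756

S_9 = 756


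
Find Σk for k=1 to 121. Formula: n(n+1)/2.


n(n+1)/2 = 121×122/2 = 14762/2 = 7381

Σk = 7381


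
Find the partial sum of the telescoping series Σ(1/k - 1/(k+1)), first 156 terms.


Telescoping: adjacent terms cancel.
= 1/1 - 1/157
= 1 - 1/157 = 156/157

Sum = 156/157


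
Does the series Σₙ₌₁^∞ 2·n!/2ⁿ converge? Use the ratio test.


aₙ = 2·n!/2^n
a_{n+1}/aₙ = (n+1)!/2^(n+1) × 2^n/n!  (constant 2 cancels)
= (n+1)/2
L = lim(n→∞) (n+1)/2 = ∞
L > 1 → series DIVERGES

Diverges (ratio test: L = ∞ > 1)


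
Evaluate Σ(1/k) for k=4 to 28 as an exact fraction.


Σₖ₌4^28 1/k = 1/4 + 1/5 + 1/6 + ... + 1/28
= 168163294703/80313433200
≈ 2.0938

Sum = 168163294703/80313433200 ≈ 2.0938


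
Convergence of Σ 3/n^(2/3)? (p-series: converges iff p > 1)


p-series test: Σ c/n^p converges if p > 1, diverges if p ≤ 1 (constant c > 0 doesn't affect convergence).
p = 2/3
2/3 ≤ 1 → DIVERGES

Diverges (p = 2/3 ≤ 1)


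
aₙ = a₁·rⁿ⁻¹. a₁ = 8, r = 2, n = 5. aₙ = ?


aₙ = a₁·r^(n-1)
= 8×2^4
= 8×16
= 128

a_5 = 128


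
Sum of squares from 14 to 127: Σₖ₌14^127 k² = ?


Σₖ₌14^127 k² = Σₖ₌₁^127 k² − Σₖ₌₁^13 k²
= 127·128·255/6 − 13·14·27/6
= 690880 − 819 = 690061

Σk² = 690061


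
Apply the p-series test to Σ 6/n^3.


p-series test: Σ c/n^p converges if p > 1, diverges if p ≤ 1 (constant c > 0 doesn't affect convergence).
p = 3
3 > 1 → CONVERGES

Converges (p = 3 > 1)


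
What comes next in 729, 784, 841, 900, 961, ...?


Pattern: perfect squares: n²
Terms: 729, 784, 841, 900, 961
Next term = 1024

Next term = 1024


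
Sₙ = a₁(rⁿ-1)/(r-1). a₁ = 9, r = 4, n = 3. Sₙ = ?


Sₙ = 9×(4^3 - 1)/(4 - 1)
= 9×(64 - 1)/3
= 9×63/3
= 189

S_3 = 189


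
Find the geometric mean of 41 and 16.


GM = √(41×16) = √656 = 25.6125

GM = 25.6125


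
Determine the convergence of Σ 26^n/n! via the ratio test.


aₙ = 26^n/n!
a_{n+1}/aₙ = 26^(n+1)/(n+1)! × n!/26^n
= 26/(n+1)
L = lim(n→∞) 26/(n+1) = 0
L < 1 → series CONVERGES

Converges (ratio test: L = 0 < 1)


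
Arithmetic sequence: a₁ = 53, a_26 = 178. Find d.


d = (aₙ - a₁)/(n-1)
= (178 - 53)/(26-1)
= 125/25 = 5

d = 5


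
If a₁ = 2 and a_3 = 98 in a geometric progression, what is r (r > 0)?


r^(n-1) = aₙ/a₁
r^2 = 98/2 = 49
r = 49^(1/2)
= ±7; taking r > 0 gives r = 7

r = 7


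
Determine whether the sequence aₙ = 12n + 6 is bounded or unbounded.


aₙ = 12n + 6 → as n→∞, aₙ→∞
No finite upper bound exists
The sequence is UNBOUNDED

Unbounded (aₙ → ∞ as n → ∞)


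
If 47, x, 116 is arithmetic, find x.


AM = (47 + 116)/2 = 163/2 = 81.5

AM = 81.5


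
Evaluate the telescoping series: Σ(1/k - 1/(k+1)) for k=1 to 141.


Telescoping: adjacent terms cancel.
= 1/1 - 1/142
= 1 - 1/142 = 141/142

Sum = 141/142


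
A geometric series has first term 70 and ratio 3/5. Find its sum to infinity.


S∞ = a₁/(1-r) = 70/(1 - 3/5)
= 70/(2/5)
= 175

S∞ = 175


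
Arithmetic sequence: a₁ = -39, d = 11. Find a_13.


aₙ = a₁ + (n-1)d
= -39 + (13-1)×11
= -39 + 132
= 93

a_13 = 93


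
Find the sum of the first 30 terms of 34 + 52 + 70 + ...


aₙ = 34 + (30-1)×18 = 556
Sₙ = n(a₁+aₙ)/2 = 30×(34+556)/2
= 30×590/2 = 8850

S_30 = 8850


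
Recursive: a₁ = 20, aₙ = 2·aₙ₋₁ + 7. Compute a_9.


Computing step by step:
a_1 = 20
a_2 = 47
a_3 = 101
a_4 = 209
a_5 = 425
a_6 = 857
a_7 = 1721
a_8 = 3449
a_9 = 6905


a_9 = 6905


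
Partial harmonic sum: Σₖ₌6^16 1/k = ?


Σₖ₌6^16 1/k = 1/6 + 1/7 + 1/8 + ... + 1/16
= 158183/144144
≈ 1.0974

Sum = 158183/144144 ≈ 1.0974


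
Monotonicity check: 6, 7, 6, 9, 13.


Differences: 1, -1, 3, 4
Difference at position 1 is +1 (> 0) but position 2 is -1 (< 0) — sequence both rises and falls
→ NOT monotonic

Not monotonic


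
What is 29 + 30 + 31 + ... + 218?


Σₖ₌29^218 k = Σₖ₌₁^218 k − Σₖ₌₁^28 k
= 218·219/2 − 28·29/2
= 23871 − 406 = 23465

Σk = 23465


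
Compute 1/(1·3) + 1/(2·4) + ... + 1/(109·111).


1/(k(k+2)) = (1/2)·(1/k - 1/(k+2)) (partial fractions)
Telescoping: Σ = (1/2)·(1 + 1/2 - 1/110 - 1/111) = 9047/12210

Sum = 9047/12210


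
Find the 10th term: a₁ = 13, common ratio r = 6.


aₙ = a₁·r^(n-1)
= 13×6^9
= 13×10077696
= 131010048

a_10 = 131010048


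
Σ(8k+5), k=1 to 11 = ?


Σ(8k+5) = 8·Σk + 5·n
= 8·66 + 5·11
= 528 + 55 = 583

Σ = 583


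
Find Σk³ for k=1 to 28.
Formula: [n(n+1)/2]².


n(n+1)/2 = 28×29/2 = 406
Σk³ = 406² = 164836

Σk³ = 164836


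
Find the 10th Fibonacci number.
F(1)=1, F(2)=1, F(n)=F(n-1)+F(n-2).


Fibonacci sequence: 1, 1, 2, 3, 5, 8, 13, 21, 34, 55
F(10) = 55

F(10) = 55


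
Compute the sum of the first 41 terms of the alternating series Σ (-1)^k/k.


S = -1 + 1/2 - 1/3 + 1/4 - 1/5 + 1/6 - 1/7 + 1/8 ± ...
= -0.7052
(Full series converges to -ln(2) ≈ -0.6931)

S_41 = -0.7052


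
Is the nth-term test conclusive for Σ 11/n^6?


lim(n→∞) 11/n^6 = 0
lim aₙ = 0 → nth-term test is INCONCLUSIVE
(Need other tests; this is actually a convergent p-series with p=6 > 1)

Inconclusive (lim aₙ = 0; need another test)


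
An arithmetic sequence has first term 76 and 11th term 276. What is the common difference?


d = (aₙ - a₁)/(n-1)
= (276 - 76)/(11-1)
= 200/10 = 20

d = 20


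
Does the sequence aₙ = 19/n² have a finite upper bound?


a₁ = 19, a₂ = 19/4, a₃ = 19/9, ...
0 < aₙ ≤ 19 for all n ≥ 1
The sequence IS bounded

Bounded (0 < aₙ ≤ 19)


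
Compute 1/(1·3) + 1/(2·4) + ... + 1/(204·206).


1/(k(k+2)) = (1/2)·(1/k - 1/(k+2)) (partial fractions)
Telescoping: Σ = (1/2)·(1 + 1/2 - 1/205 - 1/206) = 31467/42230

Sum = 31467/42230


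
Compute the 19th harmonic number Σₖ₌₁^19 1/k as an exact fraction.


H_19 = 1/1 + 1/2 + 1/3 + ... + 1/19
= 275295799/77597520
≈ 3.5477

H_19 = 275295799/77597520 ≈ 3.5477


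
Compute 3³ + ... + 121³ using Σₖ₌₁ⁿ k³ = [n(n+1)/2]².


Σₖ₌3^121 k³ = [121·122/2]² − [2·3/2]²
= 54479161 − 9 = 54479152

Σk³ = 54479152


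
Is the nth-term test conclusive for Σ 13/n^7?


lim(n→∞) 13/n^7 = 0
lim aₙ = 0 → nth-term test is INCONCLUSIVE
(Need other tests; this is actually a convergent p-series with p=7 > 1)

Inconclusive (lim aₙ = 0; need another test)


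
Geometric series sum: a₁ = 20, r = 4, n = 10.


Sₙ = 20×(4^10 - 1)/(4 - 1)
= 20×(1048576 - 1)/3
= 20×1048575/3
= 6990500

S_10 = 6990500


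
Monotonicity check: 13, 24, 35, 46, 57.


Differences: 11, 11, 11, 11
All differences > 0 → strictly INCREASING

Monotonically increasing


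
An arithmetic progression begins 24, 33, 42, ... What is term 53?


aₙ = a₁ + (n-1)d
= 24 + (53-1)×9
= 24 + 468
= 492

a_53 = 492


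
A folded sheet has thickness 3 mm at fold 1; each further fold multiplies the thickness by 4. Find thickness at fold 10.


aₙ = a₁·r^(n-1)
= 3×4^9
= 3×262144
= 786432

a_10 = 786432


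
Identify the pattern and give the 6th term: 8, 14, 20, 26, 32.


Pattern: arithmetic (d=6)
Terms: 8, 14, 20, 26, 32
Next term = 38

Next term = 38


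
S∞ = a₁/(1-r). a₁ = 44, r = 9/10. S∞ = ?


S∞ = a₁/(1-r) = 44/(1 - 9/10)
= 44/(1/10)
= 440

S∞ = 440


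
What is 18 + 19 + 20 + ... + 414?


Σₖ₌18^414 k = Σₖ₌₁^414 k − Σₖ₌₁^17 k
= 414·415/2 − 17·18/2
= 85905 − 153 = 85752

Σk = 85752


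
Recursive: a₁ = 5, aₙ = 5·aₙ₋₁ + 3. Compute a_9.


Computing step by step:
a_1 = 5
a_2 = 28
a_3 = 143
a_4 = 718
a_5 = 3593
a_6 = 17968
a_7 = 89843
a_8 = 449218
a_9 = 2246093


a_9 = 2246093


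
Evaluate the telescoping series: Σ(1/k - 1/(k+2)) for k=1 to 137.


Telescoping with gap 2: two head and two tail terms survive.
= (1 + 1/2) - (1/138 + 1/139)
= 3/2 - 1/138 - 1/139 = 14248/9591

Sum = 14248/9591


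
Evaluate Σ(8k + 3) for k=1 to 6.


Σ(8k+3) = 8·Σk + 3·n
= 8·21 + 3·6
= 168 + 18 = 186

Σ = 186


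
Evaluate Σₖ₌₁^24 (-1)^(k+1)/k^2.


S = 1 - 1/4 + 1/9 - 1/16 + 1/25 - 1/36 + 1/49 - 1/64 ± ...
= 0.8216
(Full series converges to +π²/12 ≈ +0.8225)

S_24 = 0.8216


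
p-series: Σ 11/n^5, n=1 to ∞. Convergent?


p-series test: Σ c/n^p converges if p > 1, diverges if p ≤ 1 (constant c > 0 doesn't affect convergence).
p = 5
5 > 1 → CONVERGES

Converges (p = 5 > 1)


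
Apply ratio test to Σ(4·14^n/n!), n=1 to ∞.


aₙ = 4·14^n/n!
a_{n+1}/aₙ = 14^(n+1)/(n+1)! × n!/14^n  (constant 4 cancels)
= 14/(n+1)
L = lim(n→∞) 14/(n+1) = 0
L < 1 → series CONVERGES

Converges (ratio test: L = 0 < 1)


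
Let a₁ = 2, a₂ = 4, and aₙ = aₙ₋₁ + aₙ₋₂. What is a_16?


Computing iteratively: 2, 4, 6, 10, 16, 26, 42, 68, 110, 178, 288, 466, ...
a_16 = 3194

a_16 = 3194


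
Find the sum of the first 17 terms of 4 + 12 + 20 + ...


aₙ = 4 + (17-1)×8 = 132
Sₙ = n(a₁+aₙ)/2 = 17×(4+132)/2
= 17×136/2 = 1156

S_17 = 1156


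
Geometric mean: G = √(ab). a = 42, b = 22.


GM = √(42×22) = √924 = 30.3974

GM = 30.3974


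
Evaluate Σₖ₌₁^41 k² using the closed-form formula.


n = 41
n(n+1)(2n+1)/6 = 41×42×83/6
= 142926/6 = 23821

Σk² = 23821


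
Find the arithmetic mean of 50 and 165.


AM = (50 + 165)/2 = 215/2 = 107.5

AM = 107.5


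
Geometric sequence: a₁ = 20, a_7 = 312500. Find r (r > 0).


r^(n-1) = aₙ/a₁
r^6 = 312500/20 = 15625
r = 15625^(1/6)
= ±5; taking r > 0 gives r = 5

r = 5


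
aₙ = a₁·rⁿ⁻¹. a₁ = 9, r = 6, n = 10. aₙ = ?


aₙ = a₁·r^(n-1)
= 9×6^9
= 9×10077696
= 90699264

a_10 = 90699264


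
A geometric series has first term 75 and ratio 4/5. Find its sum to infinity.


S∞ = a₁/(1-r) = 75/(1 - 4/5)
= 75/(1/5)
= 375

S∞ = 375


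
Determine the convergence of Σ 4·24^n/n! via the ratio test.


aₙ = 4·24^n/n!
a_{n+1}/aₙ = 24^(n+1)/(n+1)! × n!/24^n  (constant 4 cancels)
= 24/(n+1)
L = lim(n→∞) 24/(n+1) = 0
L < 1 → series CONVERGES

Converges (ratio test: L = 0 < 1)


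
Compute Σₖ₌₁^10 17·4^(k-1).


Sₙ = 17×(4^10 - 1)/(4 - 1)
= 17×(1048576 - 1)/3
= 17×1048575/3
= 5941925

S_10 = 5941925


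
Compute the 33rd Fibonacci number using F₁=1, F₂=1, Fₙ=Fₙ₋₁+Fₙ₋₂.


Fibonacci sequence: 1, 1, 2, 3, 5, 8, 13, 21, 34, 55, 89, ...
F(33) = 3524578

F(33) = 3524578


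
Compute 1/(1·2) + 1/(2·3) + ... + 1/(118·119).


1/(k(k+1)) = 1/k - 1/(k+1) (partial fractions)
Telescoping: Σ = 1 - 1/119 = 118/119

Sum = 118/119


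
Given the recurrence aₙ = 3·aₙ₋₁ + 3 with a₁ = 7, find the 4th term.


Computing step by step:
a_1 = 7
a_2 = 24
a_3 = 75
a_4 = 228


a_4 = 228


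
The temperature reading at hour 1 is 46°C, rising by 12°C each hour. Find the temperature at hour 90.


aₙ = a₁ + (n-1)d
= 46 + (90-1)×12
= 46 + 1068
= 1114

a_90 = 1114


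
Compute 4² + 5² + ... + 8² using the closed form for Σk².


Σₖ₌4^8 k² = Σₖ₌₁^8 k² − Σₖ₌₁^3 k²
= 8·9·17/6 − 3·4·7/6
= 204 − 14 = 190

Σk² = 190


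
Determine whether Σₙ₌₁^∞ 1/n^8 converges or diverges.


p-series test: Σ c/n^p converges if p > 1, diverges if p ≤ 1 (constant c > 0 doesn't affect convergence).
p = 8
8 > 1 → CONVERGES

Converges (p = 8 > 1)


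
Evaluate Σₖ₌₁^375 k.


n(n+1)/2 = 375×376/2 = 141000/2 = 70500

Σk = 70500


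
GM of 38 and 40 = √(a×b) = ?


GM = √(38×40) = √1520 = 38.9872

GM = 38.9872


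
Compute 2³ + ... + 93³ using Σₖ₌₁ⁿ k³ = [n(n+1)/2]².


Σₖ₌2^93 k³ = [93·94/2]² − [1·2/2]²
= 19105641 − 1 = 19105640

Σk³ = 19105640


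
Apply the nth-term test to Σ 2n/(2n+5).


lim(n→∞) 2n/(2n+5) = 2/2 = 1  (divide numerator and denominator by n)
lim aₙ = 1 ≠ 0 → series DIVERGES

Diverges (lim aₙ = 1 ≠ 0)


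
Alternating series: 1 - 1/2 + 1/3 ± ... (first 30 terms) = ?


S = 1 - 1/2 + 1/3 - 1/4 + 1/5 - 1/6 + 1/7 - 1/8 ± ...
= 0.6768
(Full series converges to +ln(2) ≈ +0.6931)

S_30 = 0.6768


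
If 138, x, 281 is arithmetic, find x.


AM = (138 + 281)/2 = 419/2 = 209.5

AM = 209.5


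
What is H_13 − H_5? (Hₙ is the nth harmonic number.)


Σₖ₌6^13 1/k = 1/6 + 1/7 + 1/8 + 1/9 + 1/10 + 1/11 + 1/12 + 1/13
= 323171/360360
≈ 0.8968

Sum = 323171/360360 ≈ 0.8968


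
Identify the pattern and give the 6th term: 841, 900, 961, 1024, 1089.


Pattern: perfect squares: n²
Terms: 841, 900, 961, 1024, 1089
Next term = 1156

Next term = 1156


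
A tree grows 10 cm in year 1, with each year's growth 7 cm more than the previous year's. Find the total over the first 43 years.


aₙ = 10 + (43-1)×7 = 304
Sₙ = n(a₁+aₙ)/2 = 43×(10+304)/2
= 43×314/2 = 6751

S_43 = 6751


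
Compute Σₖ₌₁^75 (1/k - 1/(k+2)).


Telescoping with gap 2: two head and two tail terms survive.
= (1 + 1/2) - (1/76 + 1/77)
= 3/2 - 1/76 - 1/77 = 8625/5852

Sum = 8625/5852


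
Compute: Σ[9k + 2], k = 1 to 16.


Σ(9k+2) = 9·Σk + 2·n
= 9·136 + 2·16
= 1224 + 32 = 1256

Σ = 1256


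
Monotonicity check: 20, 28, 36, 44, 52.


Differences: 8, 8, 8, 8
All differences > 0 → strictly INCREASING

Monotonically increasing


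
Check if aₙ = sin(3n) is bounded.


For all n, -1 ≤ sin(3n) ≤ 1, so -1 ≤ sin(3n) ≤ 1
Lower bound: -1, Upper bound: 1
The sequence IS bounded

Bounded (-1 ≤ aₙ ≤ 1)


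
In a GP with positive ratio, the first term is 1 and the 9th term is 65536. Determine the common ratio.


r^(n-1) = aₙ/a₁
r^8 = 65536/1 = 65536
r = 65536^(1/8)
= ±4; taking r > 0 gives r = 4

r = 4


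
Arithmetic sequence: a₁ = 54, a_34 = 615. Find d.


d = (aₙ - a₁)/(n-1)
= (615 - 54)/(34-1)
= 561/33 = 17

d = 17


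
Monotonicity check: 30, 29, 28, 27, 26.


Differences: -1, -1, -1, -1
All differences < 0 → strictly DECREASING

Monotonically decreasing


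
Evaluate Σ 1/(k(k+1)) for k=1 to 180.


1/(k(k+1)) = 1/k - 1/(k+1) (partial fractions)
Telescoping: Σ = 1 - 1/181 = 180/181

Sum = 180/181


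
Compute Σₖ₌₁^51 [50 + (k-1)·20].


aₙ = 50 + (51-1)×20 = 1050
Sₙ = n(a₁+aₙ)/2 = 51×(50+1050)/2
= 51×1100/2 = 28050

S_51 = 28050


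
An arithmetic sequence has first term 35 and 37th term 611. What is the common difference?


d = (aₙ - a₁)/(n-1)
= (611 - 35)/(37-1)
= 576/36 = 16

d = 16


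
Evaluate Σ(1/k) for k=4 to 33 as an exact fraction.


Σₖ₌4^33 1/k = 1/4 + 1/5 + 1/6 + ... + 1/33
= 29608831262749/13127595717600
≈ 2.2555

Sum = 29608831262749/13127595717600 ≈ 2.2555


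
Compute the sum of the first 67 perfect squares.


n = 67
n(n+1)(2n+1)/6 = 67×68×135/6
= 615060/6 = 102510

Σk² = 102510


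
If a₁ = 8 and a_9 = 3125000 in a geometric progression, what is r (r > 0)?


r^(n-1) = aₙ/a₁
r^8 = 3125000/8 = 390625
r = 390625^(1/8)
= ±5; taking r > 0 gives r = 5

r = 5


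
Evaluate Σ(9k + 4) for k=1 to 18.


Σ(9k+4) = 9·Σk + 4·n
= 9·171 + 4·18
= 1539 + 72 = 1611

Σ = 1611


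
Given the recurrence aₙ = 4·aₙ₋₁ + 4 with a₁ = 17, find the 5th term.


Computing step by step:
a_1 = 17
a_2 = 72
a_3 = 292
a_4 = 1172
a_5 = 4692


a_5 = 4692


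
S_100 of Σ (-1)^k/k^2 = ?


S = -1 + 1/4 - 1/9 + 1/16 - 1/25 + 1/36 - 1/49 + 1/64 ± ...
= -0.8224
(Full series converges to -π²/12 ≈ -0.8225)

S_100 = -0.8224


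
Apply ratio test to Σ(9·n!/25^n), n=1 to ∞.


aₙ = 9·n!/25^n
a_{n+1}/aₙ = (n+1)!/25^(n+1) × 25^n/n!  (constant 9 cancels)
= (n+1)/25
L = lim(n→∞) (n+1)/25 = ∞
L > 1 → series DIVERGES

Diverges (ratio test: L = ∞ > 1)


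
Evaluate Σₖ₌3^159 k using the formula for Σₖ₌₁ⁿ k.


Σₖ₌3^159 k = Σₖ₌₁^159 k − Σₖ₌₁^2 k
= 159·160/2 − 2·3/2
= 12720 − 3 = 12717

Σk = 12717


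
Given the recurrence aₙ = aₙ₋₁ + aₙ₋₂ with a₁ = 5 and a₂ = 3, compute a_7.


Computing iteratively: 5, 3, 8, 11, 19, 30, 49
a_7 = 49

a_7 = 49


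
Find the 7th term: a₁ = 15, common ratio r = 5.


aₙ = a₁·r^(n-1)
= 15×5^6
= 15×15625
= 234375

a_7 = 234375


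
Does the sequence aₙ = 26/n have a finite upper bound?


a₁ = 26, a₂ = 26/2, a₃ = 26/3, ...
0 < aₙ ≤ 26 for all n ≥ 1
Lower bound: 0, Upper bound: 26
The sequence IS bounded

Bounded (0 < aₙ ≤ 26)


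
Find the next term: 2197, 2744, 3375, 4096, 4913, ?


Pattern: perfect cubes: n³
Terms: 2197, 2744, 3375, 4096, 4913
Next term = 5832

Next term = 5832


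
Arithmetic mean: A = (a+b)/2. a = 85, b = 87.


AM = (85 + 87)/2 = 172/2 = 86

AM = 86


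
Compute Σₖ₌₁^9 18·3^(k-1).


Sₙ = 18×(3^9 - 1)/(3 - 1)
= 18×(19683 - 1)/2
= 18×19682/2
= 177138

S_9 = 177138


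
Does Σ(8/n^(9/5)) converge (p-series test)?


p-series test: Σ c/n^p converges if p > 1, diverges if p ≤ 1 (constant c > 0 doesn't affect convergence).
p = 9/5
9/5 > 1 → CONVERGES

Converges (p = 9/5 > 1)


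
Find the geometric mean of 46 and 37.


GM = √(46×37) = √1702 = 41.2553

GM = 41.2553


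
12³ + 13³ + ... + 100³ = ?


Σₖ₌12^100 k³ = [100·101/2]² − [11·12/2]²
= 25502500 − 4356 = 25498144

Σk³ = 25498144


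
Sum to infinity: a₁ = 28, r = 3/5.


S∞ = a₁/(1-r) = 28/(1 - 3/5)
= 28/(2/5)
= 70

S∞ = 70
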